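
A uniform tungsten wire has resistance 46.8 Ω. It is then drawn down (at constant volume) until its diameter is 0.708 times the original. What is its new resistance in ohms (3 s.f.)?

Volume constant ⇒ L' = L/r² with r = 0.708. R' = ρL'/A' = ρ(L/r²)/(πr²d₀²/4) = R/r⁴.
R' = 3.98 × 46.8 = 186 Ω

186 Ω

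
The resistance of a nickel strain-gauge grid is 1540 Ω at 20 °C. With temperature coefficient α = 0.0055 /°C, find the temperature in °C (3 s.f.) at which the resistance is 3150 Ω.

R = R₀(1 + α(T − T₀)) ⇒ T = T₀ + (R/R₀ − 1)/α
T = 20 + (3150/1540 − 1)/0.0055 = 20 + (1.045)/0.0055 = 210 °C

210 °C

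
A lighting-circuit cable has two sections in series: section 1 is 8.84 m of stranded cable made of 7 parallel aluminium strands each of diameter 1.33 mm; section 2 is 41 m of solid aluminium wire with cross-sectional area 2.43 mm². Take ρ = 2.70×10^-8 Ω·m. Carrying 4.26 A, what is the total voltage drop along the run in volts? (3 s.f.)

Section 1: A_strand = π(6.6500e-04)² = 1.389e-06 m²; R₁ = ρL/(N·A_s) = (2.70×10^-8)(8.84)/(7×1.389e-06) = 0.02454 Ω
Section 2: A = 2.43 mm² = 2.430e-06 m²
R₂ = (2.70×10^-8)(41)/(2.430e-06) = 0.4556 Ω
R = R₁ + R₂ = 0.4801 Ω
V = IR = 4.26 × 0.4801 = 2.05 V

2.05 V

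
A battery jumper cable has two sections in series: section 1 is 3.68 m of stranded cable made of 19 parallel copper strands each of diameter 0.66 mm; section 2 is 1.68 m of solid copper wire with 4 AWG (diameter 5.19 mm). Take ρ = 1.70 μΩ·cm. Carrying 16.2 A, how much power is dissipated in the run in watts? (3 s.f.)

2.88 W

ρ = 1.70 μΩ·cm = 1.70×10^-8 Ω·m
Section 1: A_strand = π(3.3000e-04)² = 3.421e-07 m²; R₁ = ρL/(N·A_s) = (1.70×10^-8)(3.68)/(19×3.421e-07) = 0.009624 Ω
Section 2: A = π(5.19/2 mm)² = π(2.5950e-03 m)² = 2.116e-05 m²
R₂ = (1.70×10^-8)(1.68)/(2.116e-05) = 0.00135 Ω
R = R₁ + R₂ = 0.01097 Ω
P = I²R = (16.2)² × 0.01097 = 2.88 W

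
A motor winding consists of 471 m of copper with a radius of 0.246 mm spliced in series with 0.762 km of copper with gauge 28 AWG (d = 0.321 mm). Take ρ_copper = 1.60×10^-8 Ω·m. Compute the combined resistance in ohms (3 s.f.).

190 Ω

Segment 1: A = πr² = π(2.4600e-04 m)² = 1.901e-07 m²
R₁ = ρL/A = (1.60×10^-8)(471)/(1.901e-07) = 39.64 Ω
Segment 2: A = π(0.321/2 mm)² = π(1.6050e-04 m)² = 8.093e-08 m²
R₂ = (1.60×10^-8)(762)/(8.093e-08) = 150.7 Ω
R = R₁ + R₂ = 190 Ω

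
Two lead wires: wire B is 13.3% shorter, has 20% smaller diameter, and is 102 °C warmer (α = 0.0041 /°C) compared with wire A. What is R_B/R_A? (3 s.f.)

R ∝ ρL/d² with ρ ∝ (1+αΔT), so R_B/R_A = (1 − 13.3/100) × (1 − 20/100)⁻² × (1 + 0.0041×102)
= 0.867 × 1.562 × 1.418 = 1.92

1.92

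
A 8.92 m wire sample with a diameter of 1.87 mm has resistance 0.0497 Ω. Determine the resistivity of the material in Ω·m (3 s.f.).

1.53×10^-8 Ω·m

A = π(d/2)² = π(9.3500e-04 m)² = 2.746e-06 m²
ρ = RA/L = (0.0497)(2.746e-06)/(8.92) = 1.53×10^-8 Ω·m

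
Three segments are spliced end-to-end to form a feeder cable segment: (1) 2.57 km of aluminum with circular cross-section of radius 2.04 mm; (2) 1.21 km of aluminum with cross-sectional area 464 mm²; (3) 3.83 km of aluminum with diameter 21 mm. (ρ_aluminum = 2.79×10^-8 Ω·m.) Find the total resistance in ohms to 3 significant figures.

Seg 1: A = πr² = π(2.0400e-03 m)² = 1.307e-05 m²
R_1 = (2.79×10^-8)(2570)/(1.307e-05) = 5.484 Ω
Seg 2: A = 464 mm² = 4.640e-04 m²
R_2 = (2.79×10^-8)(1210)/(4.640e-04) = 0.07276 Ω
Seg 3: A = π(d/2)² = π(1.0500e-02 m)² = 3.464e-04 m²
R_3 = (2.79×10^-8)(3830)/(3.464e-04) = 0.3085 Ω
R_total = R_1 + R_2 + R_3 = 5.87 Ω

5.87 Ω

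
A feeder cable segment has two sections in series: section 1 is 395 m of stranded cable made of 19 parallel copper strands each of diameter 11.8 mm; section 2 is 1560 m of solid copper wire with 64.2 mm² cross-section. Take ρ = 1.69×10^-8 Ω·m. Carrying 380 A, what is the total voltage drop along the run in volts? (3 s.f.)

Section 1: A_strand = π(5.9000e-03)² = 1.094e-04 m²; R₁ = ρL/(N·A_s) = (1.69×10^-8)(395)/(19×1.094e-04) = 0.003213 Ω
Section 2: A = 64.2 mm² = 6.420e-05 m²
R₂ = (1.69×10^-8)(1560)/(6.420e-05) = 0.4107 Ω
R = R₁ + R₂ = 0.4139 Ω
V = IR = 380 × 0.4139 = 157 V

157 V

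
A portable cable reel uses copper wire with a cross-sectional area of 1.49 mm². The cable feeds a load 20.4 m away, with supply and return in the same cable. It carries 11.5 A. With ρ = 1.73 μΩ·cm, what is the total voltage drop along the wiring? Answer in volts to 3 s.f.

ρ = 1.73 μΩ·cm = 1.73×10^-8 Ω·m
A = 1.49 mm² = 1.490e-06 m²
Total conductor length (both ways) L = 2 × 20.4 = 40.8 m
R = ρL/A = (1.73×10^-8)(40.8)/(1.490e-06) = 0.4737 Ω
V = IR = 11.5 × 0.4737 = 5.45 V

5.45 V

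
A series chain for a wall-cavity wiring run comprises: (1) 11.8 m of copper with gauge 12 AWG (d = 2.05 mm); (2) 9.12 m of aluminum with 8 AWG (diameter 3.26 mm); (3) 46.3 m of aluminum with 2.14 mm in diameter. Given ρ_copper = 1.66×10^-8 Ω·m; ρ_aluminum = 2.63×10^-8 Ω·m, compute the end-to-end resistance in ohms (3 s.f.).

0.427 Ω

Seg 1: A = π(2.05/2 mm)² = π(1.0250e-03 m)² = 3.301e-06 m²
R_1 = (1.66×10^-8)(11.8)/(3.301e-06) = 0.05935 Ω
Seg 2: A = π(3.26/2 mm)² = π(1.6300e-03 m)² = 8.347e-06 m²
R_2 = (2.63×10^-8)(9.12)/(8.347e-06) = 0.02874 Ω
Seg 3: A = π(d/2)² = π(1.0700e-03 m)² = 3.597e-06 m²
R_3 = (2.63×10^-8)(46.3)/(3.597e-06) = 0.3385 Ω
R_total = R_1 + R_2 + R_3 = 0.427 Ω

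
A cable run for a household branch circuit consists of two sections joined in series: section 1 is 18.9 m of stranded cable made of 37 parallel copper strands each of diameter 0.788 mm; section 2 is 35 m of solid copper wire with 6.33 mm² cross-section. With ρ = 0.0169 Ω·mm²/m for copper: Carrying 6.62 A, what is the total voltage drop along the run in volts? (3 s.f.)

0.736 V

ρ = 0.0169 Ω·mm²/m = 1.69×10^-8 Ω·m
Section 1: A_strand = π(3.9400e-04)² = 4.877e-07 m²; R₁ = ρL/(N·A_s) = (1.69×10^-8)(18.9)/(37×4.877e-07) = 0.0177 Ω
Section 2: A = 6.33 mm² = 6.330e-06 m²
R₂ = (1.69×10^-8)(35)/(6.330e-06) = 0.09344 Ω
R = R₁ + R₂ = 0.1111 Ω
V = IR = 6.62 × 0.1111 = 0.736 V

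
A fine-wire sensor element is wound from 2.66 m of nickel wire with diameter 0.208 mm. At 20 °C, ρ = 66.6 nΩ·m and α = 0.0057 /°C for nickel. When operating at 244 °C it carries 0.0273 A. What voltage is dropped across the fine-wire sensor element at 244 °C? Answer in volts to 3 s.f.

0.324 V

ρ = 66.6 nΩ·m = 6.66×10^-8 Ω·m
A = π(d/2)² = π(1.0400e-04 m)² = 3.398e-08 m²
R₍20₎ = ρL/A = (6.66×10^-8)(2.66)/(3.398e-08) = 5.214 Ω
R₍244₎ = R₍20₎(1 + αΔT) = 5.214 × (1 + 0.0057×224) = 11.87 Ω
V = IR = 0.0273 × 11.87 = 0.324 V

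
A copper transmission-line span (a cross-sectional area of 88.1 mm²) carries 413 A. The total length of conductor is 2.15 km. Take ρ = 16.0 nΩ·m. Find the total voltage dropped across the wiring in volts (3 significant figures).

ρ = 16.0 nΩ·m = 1.60×10^-8 Ω·m
A = 88.1 mm² = 8.810e-05 m²
R = ρL/A = (1.60×10^-8)(2150)/(8.810e-05) = 0.3905 Ω
V = IR = 413 × 0.3905 = 161 V

161 V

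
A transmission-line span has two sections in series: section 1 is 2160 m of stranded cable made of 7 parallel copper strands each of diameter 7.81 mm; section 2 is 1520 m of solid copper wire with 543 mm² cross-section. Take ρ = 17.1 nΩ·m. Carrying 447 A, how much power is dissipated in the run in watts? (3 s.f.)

ρ = 17.1 nΩ·m = 1.71×10^-8 Ω·m
Section 1: A_strand = π(3.9050e-03)² = 4.791e-05 m²; R₁ = ρL/(N·A_s) = (1.71×10^-8)(2160)/(7×4.791e-05) = 0.1101 Ω
Section 2: A = 543 mm² = 5.430e-04 m²
R₂ = (1.71×10^-8)(1520)/(5.430e-04) = 0.04787 Ω
R = R₁ + R₂ = 0.158 Ω
P = I²R = (447)² × 0.158 = 31600 W

31600 W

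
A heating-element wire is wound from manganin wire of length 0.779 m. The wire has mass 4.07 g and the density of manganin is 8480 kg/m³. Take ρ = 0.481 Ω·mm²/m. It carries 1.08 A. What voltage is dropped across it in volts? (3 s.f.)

ρ = 0.481 Ω·mm²/m = 4.81×10^-7 Ω·m
A = m/(density·L) = 0.00407/(8480×0.779) = 6.1611e-07 m²
R = ρL/A = (4.81×10^-7)(0.779)/(6.1611e-07) = 0.6082 Ω
V = IR = 1.08 × 0.6082 = 0.657 V

0.657 V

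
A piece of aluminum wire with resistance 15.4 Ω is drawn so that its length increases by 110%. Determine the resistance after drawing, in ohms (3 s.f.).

k = 1 + 110/100 = 2.1; volume constant ⇒ A' = A/k, so R' = k²R.
R' = 4.41 × 15.4 = 67.9 Ω

67.9 Ω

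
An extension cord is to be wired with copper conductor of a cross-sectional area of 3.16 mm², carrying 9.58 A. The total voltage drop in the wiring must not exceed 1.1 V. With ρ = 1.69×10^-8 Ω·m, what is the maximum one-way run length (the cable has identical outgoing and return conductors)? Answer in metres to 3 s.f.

A = 3.16 mm² = 3.160e-06 m²
L_max = V_max·A/(2·ρI) = (1.1)(3.160e-06)/(2×1.69×10^-8×9.58) = 10.7 m

10.7 m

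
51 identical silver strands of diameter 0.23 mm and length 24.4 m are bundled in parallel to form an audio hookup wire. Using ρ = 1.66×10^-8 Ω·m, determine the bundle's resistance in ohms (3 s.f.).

A_strand = π(1.1500e-04 m)² = 4.155e-08 m²
R_strand = ρL/A = (1.66×10^-8)(24.4)/(4.155e-08) = 9.749 Ω
R_total = R_strand/N = 9.749/51 = 0.191 Ω

0.191 Ω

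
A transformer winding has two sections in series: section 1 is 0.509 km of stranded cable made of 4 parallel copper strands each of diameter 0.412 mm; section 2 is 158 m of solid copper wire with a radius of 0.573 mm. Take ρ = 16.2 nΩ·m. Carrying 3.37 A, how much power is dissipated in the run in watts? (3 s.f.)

ρ = 16.2 nΩ·m = 1.62×10^-8 Ω·m
Section 1: A_strand = π(2.0600e-04)² = 1.333e-07 m²; R₁ = ρL/(N·A_s) = (1.62×10^-8)(509)/(4×1.333e-07) = 15.46 Ω
Section 2: A = πr² = π(5.7300e-04 m)² = 1.031e-06 m²
R₂ = (1.62×10^-8)(158)/(1.031e-06) = 2.481 Ω
R = R₁ + R₂ = 17.94 Ω
P = I²R = (3.37)² × 17.94 = 204 W

204 W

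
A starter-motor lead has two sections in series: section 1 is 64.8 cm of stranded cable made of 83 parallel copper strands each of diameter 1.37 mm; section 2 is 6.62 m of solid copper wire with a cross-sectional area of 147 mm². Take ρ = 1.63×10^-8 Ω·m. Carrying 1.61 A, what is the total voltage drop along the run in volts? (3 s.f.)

Section 1: A_strand = π(6.8500e-04)² = 1.474e-06 m²; R₁ = ρL/(N·A_s) = (1.63×10^-8)(0.648)/(83×1.474e-06) = 8.633×10^-5 Ω
Section 2: A = 147 mm² = 1.470e-04 m²
R₂ = (1.63×10^-8)(6.62)/(1.470e-04) = 7.341×10^-4 Ω
R = R₁ + R₂ = 8.204×10^-4 Ω
V = IR = 1.61 × 8.204×10^-4 = 0.00132 V

0.00132 V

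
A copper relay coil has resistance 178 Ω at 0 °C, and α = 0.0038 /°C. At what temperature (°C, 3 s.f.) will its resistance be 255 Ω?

R = R₀(1 + α(T − T₀)) ⇒ T = T₀ + (R/R₀ − 1)/α
T = 0 + (255/178 − 1)/0.0038 = 0 + (0.4326)/0.0038 = 114 °C

114 °C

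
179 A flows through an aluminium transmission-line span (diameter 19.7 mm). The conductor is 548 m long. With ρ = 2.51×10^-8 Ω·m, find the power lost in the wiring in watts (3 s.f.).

A = π(d/2)² = π(9.8500e-03 m)² = 3.048e-04 m²
R = ρL/A = (2.51×10^-8)(548)/(3.048e-04) = 0.04513 Ω
P = I²R = (179)² × 0.04513 = 1450 W

1450 W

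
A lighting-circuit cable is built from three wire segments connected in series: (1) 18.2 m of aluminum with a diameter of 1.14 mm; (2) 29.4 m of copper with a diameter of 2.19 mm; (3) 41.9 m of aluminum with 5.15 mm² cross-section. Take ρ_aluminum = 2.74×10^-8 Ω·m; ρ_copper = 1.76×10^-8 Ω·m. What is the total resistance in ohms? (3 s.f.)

0.849 Ω

Seg 1: A = π(d/2)² = π(5.7000e-04 m)² = 1.021e-06 m²
R_1 = (2.74×10^-8)(18.2)/(1.021e-06) = 0.4886 Ω
Seg 2: A = π(d/2)² = π(1.0950e-03 m)² = 3.767e-06 m²
R_2 = (1.76×10^-8)(29.4)/(3.767e-06) = 0.1374 Ω
Seg 3: A = 5.15 mm² = 5.150e-06 m²
R_3 = (2.74×10^-8)(41.9)/(5.150e-06) = 0.2229 Ω
R_total = R_1 + R_2 + R_3 = 0.849 Ω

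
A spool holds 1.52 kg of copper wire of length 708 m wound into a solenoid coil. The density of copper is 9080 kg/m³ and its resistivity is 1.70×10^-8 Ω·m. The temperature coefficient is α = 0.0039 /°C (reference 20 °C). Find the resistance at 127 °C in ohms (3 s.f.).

A = m/(density·L) = 1.52/(9080×708) = 2.3644e-07 m²
R = ρL/A = (1.70×10^-8)(708)/(2.3644e-07) = 50.9 Ω
R(127 °C) = 50.9 × (1 + 0.0039×107) = 72.1 Ω

72.1 Ω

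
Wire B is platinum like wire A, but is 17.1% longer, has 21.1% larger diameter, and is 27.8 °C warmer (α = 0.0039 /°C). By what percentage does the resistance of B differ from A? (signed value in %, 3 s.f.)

-11.5%

R ∝ ρL/d² with ρ ∝ (1+αΔT), so R_B/R_A = (1 + 17.1/100) × (1 + 21.1/100)⁻² × (1 + 0.0039×27.8)
= 1.171 × 0.6819 × 1.108 = 0.8851
(R_B − R_A)/R_A = 0.8851 − 1 = -11.5%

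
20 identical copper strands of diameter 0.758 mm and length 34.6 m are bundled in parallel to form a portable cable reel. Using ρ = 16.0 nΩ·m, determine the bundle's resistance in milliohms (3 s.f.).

61.3 mΩ

ρ = 16.0 nΩ·m = 1.60×10^-8 Ω·m
A_strand = π(3.7900e-04 m)² = 4.513e-07 m²
R_strand = ρL/A = (1.60×10^-8)(34.6)/(4.513e-07) = 1.227 Ω
R_total = R_strand/N = 1.227/20 = 61.3 mΩ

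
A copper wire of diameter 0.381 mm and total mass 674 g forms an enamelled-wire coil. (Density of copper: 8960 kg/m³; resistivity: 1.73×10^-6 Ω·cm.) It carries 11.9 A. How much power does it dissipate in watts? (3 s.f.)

14200 W

ρ = 1.73×10^-6 Ω·cm = 1.73×10^-8 Ω·m
A = π(d/2)² = π(1.9050e-04 m)² = 1.1401e-07 m²
L = m/(density·A) = 0.674/(8960×1.1401e-07) = 659.8 m
R = ρL/A = (1.73×10^-8)(659.8)/(1.1401e-07) = 100.1 Ω
P = I²R = (11.9)² × 100.1 = 14200 W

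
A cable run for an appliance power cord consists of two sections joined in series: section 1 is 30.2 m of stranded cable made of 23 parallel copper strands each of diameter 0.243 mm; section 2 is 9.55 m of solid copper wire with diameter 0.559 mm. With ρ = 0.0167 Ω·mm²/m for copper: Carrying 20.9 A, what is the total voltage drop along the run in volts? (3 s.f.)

23.5 V

ρ = 0.0167 Ω·mm²/m = 1.67×10^-8 Ω·m
Section 1: A_strand = π(1.2150e-04)² = 4.638e-08 m²; R₁ = ρL/(N·A_s) = (1.67×10^-8)(30.2)/(23×4.638e-08) = 0.4728 Ω
Section 2: A = π(d/2)² = π(2.7950e-04 m)² = 2.454e-07 m²
R₂ = (1.67×10^-8)(9.55)/(2.454e-07) = 0.6498 Ω
R = R₁ + R₂ = 1.123 Ω
V = IR = 20.9 × 1.123 = 23.5 V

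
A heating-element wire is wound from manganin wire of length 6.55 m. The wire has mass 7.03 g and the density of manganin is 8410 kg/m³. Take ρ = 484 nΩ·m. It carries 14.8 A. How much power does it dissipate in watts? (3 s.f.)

5440 W

ρ = 484 nΩ·m = 4.84×10^-7 Ω·m
A = m/(density·L) = 0.00703/(8410×6.55) = 1.2762e-07 m²
R = ρL/A = (4.84×10^-7)(6.55)/(1.2762e-07) = 24.84 Ω
P = I²R = (14.8)² × 24.84 = 5440 W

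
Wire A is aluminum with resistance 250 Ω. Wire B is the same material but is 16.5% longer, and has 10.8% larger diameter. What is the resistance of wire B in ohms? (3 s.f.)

237 Ω

R ∝ L/d², so R_B/R_A = (1 + 16.5/100) × (1 + 10.8/100)⁻²
= 1.165 × 0.8146 = 0.949
R_B = 0.949 × 250 = 237 Ω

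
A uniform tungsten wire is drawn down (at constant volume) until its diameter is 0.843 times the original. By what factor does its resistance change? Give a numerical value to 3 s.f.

Volume constant ⇒ L' = L/r² with r = 0.843. R' = ρL'/A' = ρ(L/r²)/(πr²d₀²/4) = R/r⁴.
Factor = 1.98

1.98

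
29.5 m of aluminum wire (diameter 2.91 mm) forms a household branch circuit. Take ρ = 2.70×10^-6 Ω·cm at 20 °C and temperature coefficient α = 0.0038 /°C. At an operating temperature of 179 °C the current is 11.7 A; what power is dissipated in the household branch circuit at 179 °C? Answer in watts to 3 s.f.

ρ = 2.70×10^-6 Ω·cm = 2.70×10^-8 Ω·m
A = π(d/2)² = π(1.4550e-03 m)² = 6.651e-06 m²
R₍20₎ = ρL/A = (2.70×10^-8)(29.5)/(6.651e-06) = 0.1198 Ω
R₍179₎ = R₍20₎(1 + αΔT) = 0.1198 × (1 + 0.0038×159) = 0.1921 Ω
P = I²R = (11.7)² × 0.1921 = 26.3 W

26.3 W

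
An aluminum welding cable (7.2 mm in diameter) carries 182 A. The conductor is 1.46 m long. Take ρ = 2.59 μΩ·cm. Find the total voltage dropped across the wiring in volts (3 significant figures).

ρ = 2.59 μΩ·cm = 2.59×10^-8 Ω·m
A = π(d/2)² = π(3.6000e-03 m)² = 4.072e-05 m²
R = ρL/A = (2.59×10^-8)(1.46)/(4.072e-05) = 9.287×10^-4 Ω
V = IR = 182 × 9.287×10^-4 = 0.169 V

0.169 V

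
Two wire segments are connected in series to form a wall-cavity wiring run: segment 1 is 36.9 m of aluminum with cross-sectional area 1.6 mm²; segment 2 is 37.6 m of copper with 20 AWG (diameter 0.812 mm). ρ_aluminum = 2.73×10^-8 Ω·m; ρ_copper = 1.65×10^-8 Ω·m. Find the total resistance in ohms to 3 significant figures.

1.83 Ω

Segment 1: A = 1.6 mm² = 1.600e-06 m²
R₁ = ρL/A = (2.73×10^-8)(36.9)/(1.600e-06) = 0.6296 Ω
Segment 2: A = π(0.812/2 mm)² = π(4.0600e-04 m)² = 5.178e-07 m²
R₂ = (1.65×10^-8)(37.6)/(5.178e-07) = 1.198 Ω
R = R₁ + R₂ = 1.83 Ω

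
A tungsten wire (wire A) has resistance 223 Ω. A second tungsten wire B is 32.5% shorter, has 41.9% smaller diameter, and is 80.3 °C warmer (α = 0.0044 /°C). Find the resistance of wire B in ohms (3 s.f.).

R ∝ ρL/d² with ρ ∝ (1+αΔT), so R_B/R_A = (1 − 32.5/100) × (1 − 41.9/100)⁻² × (1 + 0.0044×80.3)
= 0.675 × 2.962 × 1.353 = 2.706
R_B = 2.706 × 223 = 603 Ω

603 Ω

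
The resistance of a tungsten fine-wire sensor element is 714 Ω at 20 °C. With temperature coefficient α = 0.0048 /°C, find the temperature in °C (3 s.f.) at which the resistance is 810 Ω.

48.0 °C

R = R₀(1 + α(T − T₀)) ⇒ T = T₀ + (R/R₀ − 1)/α
T = 20 + (810/714 − 1)/0.0048 = 20 + (0.1345)/0.0048 = 48.0 °C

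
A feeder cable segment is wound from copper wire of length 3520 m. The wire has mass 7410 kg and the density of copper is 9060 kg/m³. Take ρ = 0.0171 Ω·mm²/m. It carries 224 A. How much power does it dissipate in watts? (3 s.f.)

13000 W

ρ = 0.0171 Ω·mm²/m = 1.71×10^-8 Ω·m
A = m/(density·L) = 7410/(9060×3520) = 2.3235e-04 m²
R = ρL/A = (1.71×10^-8)(3520)/(2.3235e-04) = 0.2591 Ω
P = I²R = (224)² × 0.2591 = 13000 W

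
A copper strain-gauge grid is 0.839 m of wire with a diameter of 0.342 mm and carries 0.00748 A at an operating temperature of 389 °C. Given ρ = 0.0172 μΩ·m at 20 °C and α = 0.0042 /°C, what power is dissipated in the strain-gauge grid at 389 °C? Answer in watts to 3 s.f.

2.24×10^-5 W

ρ = 0.0172 μΩ·m = 1.72×10^-8 Ω·m
A = π(d/2)² = π(1.7100e-04 m)² = 9.186e-08 m²
R₍20₎ = ρL/A = (1.72×10^-8)(0.839)/(9.186e-08) = 0.1571 Ω
R₍389₎ = R₍20₎(1 + αΔT) = 0.1571 × (1 + 0.0042×369) = 0.4005 Ω
P = I²R = (0.00748)² × 0.4005 = 2.24×10^-5 W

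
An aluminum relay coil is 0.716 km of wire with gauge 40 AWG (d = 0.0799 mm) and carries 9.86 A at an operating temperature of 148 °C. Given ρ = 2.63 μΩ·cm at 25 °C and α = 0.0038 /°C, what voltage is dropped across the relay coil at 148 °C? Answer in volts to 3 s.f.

ρ = 2.63 μΩ·cm = 2.63×10^-8 Ω·m
A = π(0.0799/2 mm)² = π(3.9950e-05 m)² = 5.014e-09 m²
R₍25₎ = ρL/A = (2.63×10^-8)(716)/(5.014e-09) = 3756 Ω
R₍148₎ = R₍25₎(1 + αΔT) = 3756 × (1 + 0.0038×123) = 5511 Ω
V = IR = 9.86 × 5511 = 54300 V

54300 V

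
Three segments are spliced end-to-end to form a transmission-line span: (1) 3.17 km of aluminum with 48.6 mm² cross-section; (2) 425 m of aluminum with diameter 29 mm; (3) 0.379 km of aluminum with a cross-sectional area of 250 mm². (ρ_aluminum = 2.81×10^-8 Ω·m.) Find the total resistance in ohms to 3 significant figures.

1.89 Ω

Seg 1: A = 48.6 mm² = 4.860e-05 m²
R_1 = (2.81×10^-8)(3170)/(4.860e-05) = 1.833 Ω
Seg 2: A = π(d/2)² = π(1.4500e-02 m)² = 6.605e-04 m²
R_2 = (2.81×10^-8)(425)/(6.605e-04) = 0.01808 Ω
Seg 3: A = 250 mm² = 2.500e-04 m²
R_3 = (2.81×10^-8)(379)/(2.500e-04) = 0.0426 Ω
R_total = R_1 + R_2 + R_3 = 1.89 Ω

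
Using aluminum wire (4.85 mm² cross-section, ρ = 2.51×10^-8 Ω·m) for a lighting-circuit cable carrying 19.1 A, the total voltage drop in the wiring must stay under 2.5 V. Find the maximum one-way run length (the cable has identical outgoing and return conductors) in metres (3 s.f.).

12.6 m

A = 4.85 mm² = 4.850e-06 m²
L_max = V_max·A/(2·ρI) = (2.5)(4.850e-06)/(2×2.51×10^-8×19.1) = 12.6 m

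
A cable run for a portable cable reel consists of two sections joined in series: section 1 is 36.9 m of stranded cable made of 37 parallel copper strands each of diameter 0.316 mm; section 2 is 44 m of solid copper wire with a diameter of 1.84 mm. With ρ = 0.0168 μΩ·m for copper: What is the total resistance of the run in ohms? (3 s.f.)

0.492 Ω

ρ = 0.0168 μΩ·m = 1.68×10^-8 Ω·m
Section 1: A_strand = π(1.5800e-04)² = 7.843e-08 m²; R₁ = ρL/(N·A_s) = (1.68×10^-8)(36.9)/(37×7.843e-08) = 0.2136 Ω
Section 2: A = π(d/2)² = π(9.2000e-04 m)² = 2.659e-06 m²
R₂ = (1.68×10^-8)(44)/(2.659e-06) = 0.278 Ω
R = R₁ + R₂ = 0.492 Ω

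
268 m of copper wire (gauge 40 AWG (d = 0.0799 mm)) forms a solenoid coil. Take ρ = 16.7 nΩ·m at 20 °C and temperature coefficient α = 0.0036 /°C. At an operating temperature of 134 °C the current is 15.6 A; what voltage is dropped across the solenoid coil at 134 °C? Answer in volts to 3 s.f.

19600 V

ρ = 16.7 nΩ·m = 1.67×10^-8 Ω·m
A = π(0.0799/2 mm)² = π(3.9950e-05 m)² = 5.014e-09 m²
R₍20₎ = ρL/A = (1.67×10^-8)(268)/(5.014e-09) = 892.6 Ω
R₍134₎ = R₍20₎(1 + αΔT) = 892.6 × (1 + 0.0036×114) = 1259 Ω
V = IR = 15.6 × 1259 = 19600 V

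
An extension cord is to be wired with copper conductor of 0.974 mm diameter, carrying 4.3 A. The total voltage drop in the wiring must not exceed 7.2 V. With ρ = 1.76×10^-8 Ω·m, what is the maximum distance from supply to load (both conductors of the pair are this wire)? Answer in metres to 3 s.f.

35.4 m

A = π(d/2)² = π(4.8700e-04 m)² = 7.451e-07 m²
L_max = V_max·A/(2·ρI) = (7.2)(7.451e-07)/(2×1.76×10^-8×4.3) = 35.4 m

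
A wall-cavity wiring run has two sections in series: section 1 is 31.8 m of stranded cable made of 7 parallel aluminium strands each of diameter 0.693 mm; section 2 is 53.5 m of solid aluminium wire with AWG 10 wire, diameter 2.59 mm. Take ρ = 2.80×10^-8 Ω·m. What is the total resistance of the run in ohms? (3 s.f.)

0.622 Ω

Section 1: A_strand = π(3.4650e-04)² = 3.772e-07 m²; R₁ = ρL/(N·A_s) = (2.80×10^-8)(31.8)/(7×3.772e-07) = 0.3372 Ω
Section 2: A = π(2.59/2 mm)² = π(1.2950e-03 m)² = 5.269e-06 m²
R₂ = (2.80×10^-8)(53.5)/(5.269e-06) = 0.2843 Ω
R = R₁ + R₂ = 0.622 Ω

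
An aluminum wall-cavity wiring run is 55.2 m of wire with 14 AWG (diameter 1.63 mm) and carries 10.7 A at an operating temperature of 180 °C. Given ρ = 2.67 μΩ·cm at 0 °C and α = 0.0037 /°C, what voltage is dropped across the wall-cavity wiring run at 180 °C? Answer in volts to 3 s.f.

12.6 V

ρ = 2.67 μΩ·cm = 2.67×10^-8 Ω·m
A = π(1.63/2 mm)² = π(8.1500e-04 m)² = 2.087e-06 m²
R₍0₎ = ρL/A = (2.67×10^-8)(55.2)/(2.087e-06) = 0.7063 Ω
R₍180₎ = R₍0₎(1 + αΔT) = 0.7063 × (1 + 0.0037×180) = 1.177 Ω
V = IR = 10.7 × 1.177 = 12.6 V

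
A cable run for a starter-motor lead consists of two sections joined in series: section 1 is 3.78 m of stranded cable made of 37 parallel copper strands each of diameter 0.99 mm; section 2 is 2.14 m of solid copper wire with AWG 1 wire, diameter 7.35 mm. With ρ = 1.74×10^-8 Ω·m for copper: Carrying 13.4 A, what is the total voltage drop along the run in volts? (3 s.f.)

Section 1: A_strand = π(4.9500e-04)² = 7.698e-07 m²; R₁ = ρL/(N·A_s) = (1.74×10^-8)(3.78)/(37×7.698e-07) = 0.002309 Ω
Section 2: A = π(7.35/2 mm)² = π(3.6750e-03 m)² = 4.243e-05 m²
R₂ = (1.74×10^-8)(2.14)/(4.243e-05) = 8.776×10^-4 Ω
R = R₁ + R₂ = 0.003187 Ω
V = IR = 13.4 × 0.003187 = 0.0427 V

0.0427 V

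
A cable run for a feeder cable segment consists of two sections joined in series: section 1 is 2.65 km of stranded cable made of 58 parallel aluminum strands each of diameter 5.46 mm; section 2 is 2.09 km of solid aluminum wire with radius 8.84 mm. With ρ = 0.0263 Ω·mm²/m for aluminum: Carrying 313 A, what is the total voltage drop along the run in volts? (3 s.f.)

ρ = 0.0263 Ω·mm²/m = 2.63×10^-8 Ω·m
Section 1: A_strand = π(2.7300e-03)² = 2.341e-05 m²; R₁ = ρL/(N·A_s) = (2.63×10^-8)(2650)/(58×2.341e-05) = 0.05132 Ω
Section 2: A = πr² = π(8.8400e-03 m)² = 2.455e-04 m²
R₂ = (2.63×10^-8)(2090)/(2.455e-04) = 0.2239 Ω
R = R₁ + R₂ = 0.2752 Ω
V = IR = 313 × 0.2752 = 86.1 V

86.1 V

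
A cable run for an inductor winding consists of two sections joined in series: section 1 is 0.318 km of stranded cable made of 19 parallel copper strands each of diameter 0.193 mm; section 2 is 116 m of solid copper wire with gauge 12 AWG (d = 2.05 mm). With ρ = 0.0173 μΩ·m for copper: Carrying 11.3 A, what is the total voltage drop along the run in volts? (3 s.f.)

ρ = 0.0173 μΩ·m = 1.73×10^-8 Ω·m
Section 1: A_strand = π(9.6500e-05)² = 2.926e-08 m²; R₁ = ρL/(N·A_s) = (1.73×10^-8)(318)/(19×2.926e-08) = 9.897 Ω
Section 2: A = π(2.05/2 mm)² = π(1.0250e-03 m)² = 3.301e-06 m²
R₂ = (1.73×10^-8)(116)/(3.301e-06) = 0.608 Ω
R = R₁ + R₂ = 10.51 Ω
V = IR = 11.3 × 10.51 = 119 V

119 V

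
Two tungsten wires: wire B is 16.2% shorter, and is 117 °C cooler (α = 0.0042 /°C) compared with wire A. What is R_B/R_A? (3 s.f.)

0.426

R ∝ ρL/d² with ρ ∝ (1+αΔT), so R_B/R_A = (1 − 16.2/100) × (1 − 0.0042×117)
= 0.838 × 0.5086 = 0.426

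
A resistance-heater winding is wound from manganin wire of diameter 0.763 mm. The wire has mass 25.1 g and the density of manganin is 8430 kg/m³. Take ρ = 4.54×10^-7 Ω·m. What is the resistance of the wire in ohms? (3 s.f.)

6.47 Ω

A = π(d/2)² = π(3.8150e-04 m)² = 4.5723e-07 m²
L = m/(density·A) = 0.0251/(8430×4.5723e-07) = 6.512 m
R = ρL/A = (4.54×10^-7)(6.512)/(4.5723e-07) = 6.47 Ω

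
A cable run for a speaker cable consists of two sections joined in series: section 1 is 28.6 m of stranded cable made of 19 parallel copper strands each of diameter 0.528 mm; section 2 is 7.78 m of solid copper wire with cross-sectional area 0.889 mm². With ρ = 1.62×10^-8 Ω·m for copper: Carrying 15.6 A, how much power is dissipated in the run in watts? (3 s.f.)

Section 1: A_strand = π(2.6400e-04)² = 2.190e-07 m²; R₁ = ρL/(N·A_s) = (1.62×10^-8)(28.6)/(19×2.190e-07) = 0.1114 Ω
Section 2: A = 0.889 mm² = 8.890e-07 m²
R₂ = (1.62×10^-8)(7.78)/(8.890e-07) = 0.1418 Ω
R = R₁ + R₂ = 0.2531 Ω
P = I²R = (15.6)² × 0.2531 = 61.6 W

61.6 W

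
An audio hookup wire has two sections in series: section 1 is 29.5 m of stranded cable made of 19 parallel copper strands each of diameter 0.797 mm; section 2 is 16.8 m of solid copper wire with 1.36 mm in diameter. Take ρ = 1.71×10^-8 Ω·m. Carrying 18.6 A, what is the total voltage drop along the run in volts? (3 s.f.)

Section 1: A_strand = π(3.9850e-04)² = 4.989e-07 m²; R₁ = ρL/(N·A_s) = (1.71×10^-8)(29.5)/(19×4.989e-07) = 0.05322 Ω
Section 2: A = π(d/2)² = π(6.8000e-04 m)² = 1.453e-06 m²
R₂ = (1.71×10^-8)(16.8)/(1.453e-06) = 0.1978 Ω
R = R₁ + R₂ = 0.251 Ω
V = IR = 18.6 × 0.251 = 4.67 V

4.67 V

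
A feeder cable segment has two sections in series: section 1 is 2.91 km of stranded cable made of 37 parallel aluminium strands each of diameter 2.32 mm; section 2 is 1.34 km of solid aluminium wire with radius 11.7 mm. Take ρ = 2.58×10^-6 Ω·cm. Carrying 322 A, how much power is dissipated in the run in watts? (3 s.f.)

58100 W

ρ = 2.58×10^-6 Ω·cm = 2.58×10^-8 Ω·m
Section 1: A_strand = π(1.1600e-03)² = 4.227e-06 m²; R₁ = ρL/(N·A_s) = (2.58×10^-8)(2910)/(37×4.227e-06) = 0.48 Ω
Section 2: A = πr² = π(1.1700e-02 m)² = 4.301e-04 m²
R₂ = (2.58×10^-8)(1340)/(4.301e-04) = 0.08039 Ω
R = R₁ + R₂ = 0.5604 Ω
P = I²R = (322)² × 0.5604 = 58100 W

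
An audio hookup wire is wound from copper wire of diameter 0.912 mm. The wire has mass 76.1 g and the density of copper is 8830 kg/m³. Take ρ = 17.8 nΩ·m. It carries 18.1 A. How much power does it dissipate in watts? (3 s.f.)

ρ = 17.8 nΩ·m = 1.78×10^-8 Ω·m
A = π(d/2)² = π(4.5600e-04 m)² = 6.5325e-07 m²
L = m/(density·A) = 0.0761/(8830×6.5325e-07) = 13.19 m
R = ρL/A = (1.78×10^-8)(13.19)/(6.5325e-07) = 0.3595 Ω
P = I²R = (18.1)² × 0.3595 = 118 W

118 W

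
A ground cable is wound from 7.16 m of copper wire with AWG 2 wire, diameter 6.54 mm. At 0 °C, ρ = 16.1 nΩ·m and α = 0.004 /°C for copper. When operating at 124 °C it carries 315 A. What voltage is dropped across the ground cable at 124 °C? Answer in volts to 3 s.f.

1.62 V

ρ = 16.1 nΩ·m = 1.61×10^-8 Ω·m
A = π(6.54/2 mm)² = π(3.2700e-03 m)² = 3.359e-05 m²
R₍0₎ = ρL/A = (1.61×10^-8)(7.16)/(3.359e-05) = 0.003432 Ω
R₍124₎ = R₍0₎(1 + αΔT) = 0.003432 × (1 + 0.004×124) = 0.005134 Ω
V = IR = 315 × 0.005134 = 1.62 V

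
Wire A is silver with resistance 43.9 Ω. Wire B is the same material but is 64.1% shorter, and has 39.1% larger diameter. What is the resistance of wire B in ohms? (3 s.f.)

8.15 Ω

R ∝ L/d², so R_B/R_A = (1 − 64.1/100) × (1 + 39.1/100)⁻²
= 0.359 × 0.5168 = 0.1855
R_B = 0.1855 × 43.9 = 8.15 Ω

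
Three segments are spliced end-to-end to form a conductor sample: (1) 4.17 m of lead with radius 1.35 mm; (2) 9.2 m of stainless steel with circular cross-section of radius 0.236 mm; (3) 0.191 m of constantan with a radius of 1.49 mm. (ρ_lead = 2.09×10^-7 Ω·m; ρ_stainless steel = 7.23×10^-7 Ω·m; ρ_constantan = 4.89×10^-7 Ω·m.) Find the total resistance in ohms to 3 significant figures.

38.2 Ω

Seg 1: A = πr² = π(1.3500e-03 m)² = 5.726e-06 m²
R_1 = (2.09×10^-7)(4.17)/(5.726e-06) = 0.1522 Ω
Seg 2: A = πr² = π(2.3600e-04 m)² = 1.750e-07 m²
R_2 = (7.23×10^-7)(9.2)/(1.750e-07) = 38.01 Ω
Seg 3: A = πr² = π(1.4900e-03 m)² = 6.975e-06 m²
R_3 = (4.89×10^-7)(0.191)/(6.975e-06) = 0.01339 Ω
R_total = R_1 + R_2 + R_3 = 38.2 Ω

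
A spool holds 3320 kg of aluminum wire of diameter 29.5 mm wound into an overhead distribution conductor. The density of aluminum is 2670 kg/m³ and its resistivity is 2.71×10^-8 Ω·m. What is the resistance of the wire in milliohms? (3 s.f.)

72.1 mΩ

A = π(d/2)² = π(1.4750e-02 m)² = 6.8349e-04 m²
L = m/(density·A) = 3320/(2670×6.8349e-04) = 1819 m
R = ρL/A = (2.71×10^-8)(1819)/(6.8349e-04) = 72.1 mΩ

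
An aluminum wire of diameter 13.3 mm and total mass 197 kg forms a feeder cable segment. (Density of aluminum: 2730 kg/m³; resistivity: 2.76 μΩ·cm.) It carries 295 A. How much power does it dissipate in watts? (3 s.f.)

8980 W

ρ = 2.76 μΩ·cm = 2.76×10^-8 Ω·m
A = π(d/2)² = π(6.6500e-03 m)² = 1.3893e-04 m²
L = m/(density·A) = 197/(2730×1.3893e-04) = 519.4 m
R = ρL/A = (2.76×10^-8)(519.4)/(1.3893e-04) = 0.1032 Ω
P = I²R = (295)² × 0.1032 = 8980 W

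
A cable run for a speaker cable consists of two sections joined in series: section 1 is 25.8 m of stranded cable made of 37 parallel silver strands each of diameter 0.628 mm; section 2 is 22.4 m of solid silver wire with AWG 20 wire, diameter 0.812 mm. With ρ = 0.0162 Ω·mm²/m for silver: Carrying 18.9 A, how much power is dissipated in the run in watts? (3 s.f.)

263 W

ρ = 0.0162 Ω·mm²/m = 1.62×10^-8 Ω·m
Section 1: A_strand = π(3.1400e-04)² = 3.097e-07 m²; R₁ = ρL/(N·A_s) = (1.62×10^-8)(25.8)/(37×3.097e-07) = 0.03647 Ω
Section 2: A = π(0.812/2 mm)² = π(4.0600e-04 m)² = 5.178e-07 m²
R₂ = (1.62×10^-8)(22.4)/(5.178e-07) = 0.7007 Ω
R = R₁ + R₂ = 0.7372 Ω
P = I²R = (18.9)² × 0.7372 = 263 W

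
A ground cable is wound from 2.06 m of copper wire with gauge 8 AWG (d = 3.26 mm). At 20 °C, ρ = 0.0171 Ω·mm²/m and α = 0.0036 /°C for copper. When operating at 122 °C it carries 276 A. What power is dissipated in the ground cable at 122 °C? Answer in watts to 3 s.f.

440 W

ρ = 0.0171 Ω·mm²/m = 1.71×10^-8 Ω·m
A = π(3.26/2 mm)² = π(1.6300e-03 m)² = 8.347e-06 m²
R₍20₎ = ρL/A = (1.71×10^-8)(2.06)/(8.347e-06) = 0.00422 Ω
R₍122₎ = R₍20₎(1 + αΔT) = 0.00422 × (1 + 0.0036×102) = 0.00577 Ω
P = I²R = (276)² × 0.00577 = 440 W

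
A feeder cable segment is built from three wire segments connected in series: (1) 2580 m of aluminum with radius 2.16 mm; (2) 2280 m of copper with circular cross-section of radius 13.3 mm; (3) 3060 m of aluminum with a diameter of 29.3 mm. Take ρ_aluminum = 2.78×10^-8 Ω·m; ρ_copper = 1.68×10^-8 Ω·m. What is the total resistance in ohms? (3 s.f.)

5.09 Ω

Seg 1: A = πr² = π(2.1600e-03 m)² = 1.466e-05 m²
R_1 = (2.78×10^-8)(2580)/(1.466e-05) = 4.893 Ω
Seg 2: A = πr² = π(1.3300e-02 m)² = 5.557e-04 m²
R_2 = (1.68×10^-8)(2280)/(5.557e-04) = 0.06893 Ω
Seg 3: A = π(d/2)² = π(1.4650e-02 m)² = 6.743e-04 m²
R_3 = (2.78×10^-8)(3060)/(6.743e-04) = 0.1262 Ω
R_total = R_1 + R_2 + R_3 = 5.09 Ω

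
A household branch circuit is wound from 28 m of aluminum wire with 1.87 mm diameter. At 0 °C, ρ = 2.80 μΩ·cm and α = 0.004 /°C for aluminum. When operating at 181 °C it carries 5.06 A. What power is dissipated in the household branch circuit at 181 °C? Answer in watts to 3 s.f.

ρ = 2.80 μΩ·cm = 2.80×10^-8 Ω·m
A = π(d/2)² = π(9.3500e-04 m)² = 2.746e-06 m²
R₍0₎ = ρL/A = (2.80×10^-8)(28)/(2.746e-06) = 0.2855 Ω
R₍181₎ = R₍0₎(1 + αΔT) = 0.2855 × (1 + 0.004×181) = 0.4921 Ω
P = I²R = (5.06)² × 0.4921 = 12.6 W

12.6 W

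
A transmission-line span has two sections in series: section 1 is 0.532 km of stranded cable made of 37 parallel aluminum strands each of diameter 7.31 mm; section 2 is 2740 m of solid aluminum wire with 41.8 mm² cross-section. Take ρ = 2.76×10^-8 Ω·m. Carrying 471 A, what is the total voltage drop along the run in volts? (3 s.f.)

Section 1: A_strand = π(3.6550e-03)² = 4.197e-05 m²; R₁ = ρL/(N·A_s) = (2.76×10^-8)(532)/(37×4.197e-05) = 0.009456 Ω
Section 2: A = 41.8 mm² = 4.180e-05 m²
R₂ = (2.76×10^-8)(2740)/(4.180e-05) = 1.809 Ω
R = R₁ + R₂ = 1.819 Ω
V = IR = 471 × 1.819 = 857 V

857 V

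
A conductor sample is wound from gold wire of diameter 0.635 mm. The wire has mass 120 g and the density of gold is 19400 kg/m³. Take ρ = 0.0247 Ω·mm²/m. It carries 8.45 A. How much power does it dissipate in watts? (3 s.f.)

ρ = 0.0247 Ω·mm²/m = 2.47×10^-8 Ω·m
A = π(d/2)² = π(3.1750e-04 m)² = 3.1669e-07 m²
L = m/(density·A) = 0.12/(19400×3.1669e-07) = 19.53 m
R = ρL/A = (2.47×10^-8)(19.53)/(3.1669e-07) = 1.523 Ω
P = I²R = (8.45)² × 1.523 = 109 W

109 W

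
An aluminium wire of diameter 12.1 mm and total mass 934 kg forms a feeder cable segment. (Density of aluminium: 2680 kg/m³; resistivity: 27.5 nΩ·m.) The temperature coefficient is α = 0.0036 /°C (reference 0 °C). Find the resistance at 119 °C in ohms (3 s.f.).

ρ = 27.5 nΩ·m = 2.75×10^-8 Ω·m
A = π(d/2)² = π(6.0500e-03 m)² = 1.1499e-04 m²
L = m/(density·A) = 934/(2680×1.1499e-04) = 3031 m
R = ρL/A = (2.75×10^-8)(3031)/(1.1499e-04) = 0.7248 Ω
R(119 °C) = 0.7248 × (1 + 0.0036×119) = 1.04 Ω

1.04 Ω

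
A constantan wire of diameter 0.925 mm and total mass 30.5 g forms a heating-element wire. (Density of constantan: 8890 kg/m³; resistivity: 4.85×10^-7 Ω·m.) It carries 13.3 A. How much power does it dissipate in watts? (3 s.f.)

652 W

A = π(d/2)² = π(4.6250e-04 m)² = 6.7201e-07 m²
L = m/(density·A) = 0.0305/(8890×6.7201e-07) = 5.105 m
R = ρL/A = (4.85×10^-7)(5.105)/(6.7201e-07) = 3.685 Ω
P = I²R = (13.3)² × 3.685 = 652 W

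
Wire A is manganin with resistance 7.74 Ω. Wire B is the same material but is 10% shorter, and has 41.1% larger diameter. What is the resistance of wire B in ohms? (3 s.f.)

3.50 Ω

R ∝ L/d², so R_B/R_A = (1 − 10/100) × (1 + 41.1/100)⁻²
= 0.9 × 0.5023 = 0.4521
R_B = 0.4521 × 7.74 = 3.50 Ω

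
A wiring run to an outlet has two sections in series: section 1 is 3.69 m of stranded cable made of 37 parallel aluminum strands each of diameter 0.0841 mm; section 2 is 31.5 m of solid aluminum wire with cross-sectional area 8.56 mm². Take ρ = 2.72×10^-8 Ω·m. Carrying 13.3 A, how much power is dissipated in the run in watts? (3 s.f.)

104 W

Section 1: A_strand = π(4.2050e-05)² = 5.555e-09 m²; R₁ = ρL/(N·A_s) = (2.72×10^-8)(3.69)/(37×5.555e-09) = 0.4883 Ω
Section 2: A = 8.56 mm² = 8.560e-06 m²
R₂ = (2.72×10^-8)(31.5)/(8.560e-06) = 0.1001 Ω
R = R₁ + R₂ = 0.5884 Ω
P = I²R = (13.3)² × 0.5884 = 104 W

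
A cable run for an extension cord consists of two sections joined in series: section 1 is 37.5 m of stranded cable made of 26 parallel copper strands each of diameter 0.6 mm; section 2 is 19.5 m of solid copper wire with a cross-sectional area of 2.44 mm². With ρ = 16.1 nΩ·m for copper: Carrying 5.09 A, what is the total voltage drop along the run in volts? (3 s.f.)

ρ = 16.1 nΩ·m = 1.61×10^-8 Ω·m
Section 1: A_strand = π(3.0000e-04)² = 2.827e-07 m²; R₁ = ρL/(N·A_s) = (1.61×10^-8)(37.5)/(26×2.827e-07) = 0.08213 Ω
Section 2: A = 2.44 mm² = 2.440e-06 m²
R₂ = (1.61×10^-8)(19.5)/(2.440e-06) = 0.1287 Ω
R = R₁ + R₂ = 0.2108 Ω
V = IR = 5.09 × 0.2108 = 1.07 V

1.07 V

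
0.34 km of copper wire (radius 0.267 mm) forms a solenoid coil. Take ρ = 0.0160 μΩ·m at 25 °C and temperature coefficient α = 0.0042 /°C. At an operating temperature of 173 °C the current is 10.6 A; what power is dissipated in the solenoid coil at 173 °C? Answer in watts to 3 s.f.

ρ = 0.0160 μΩ·m = 1.60×10^-8 Ω·m
A = πr² = π(2.6700e-04 m)² = 2.240e-07 m²
R₍25₎ = ρL/A = (1.60×10^-8)(340)/(2.240e-07) = 24.29 Ω
R₍173₎ = R₍25₎(1 + αΔT) = 24.29 × (1 + 0.0042×148) = 39.39 Ω
P = I²R = (10.6)² × 39.39 = 4430 W

4430 W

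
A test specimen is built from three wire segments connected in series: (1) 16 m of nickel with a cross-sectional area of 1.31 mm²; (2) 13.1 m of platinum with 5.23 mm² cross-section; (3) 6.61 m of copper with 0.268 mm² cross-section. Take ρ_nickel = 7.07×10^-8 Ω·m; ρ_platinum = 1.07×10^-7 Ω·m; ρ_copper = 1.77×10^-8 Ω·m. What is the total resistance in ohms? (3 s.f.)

1.57 Ω

Seg 1: A = 1.31 mm² = 1.310e-06 m²
R_1 = (7.07×10^-8)(16)/(1.310e-06) = 0.8635 Ω
Seg 2: A = 5.23 mm² = 5.230e-06 m²
R_2 = (1.07×10^-7)(13.1)/(5.230e-06) = 0.268 Ω
Seg 3: A = 0.268 mm² = 2.680e-07 m²
R_3 = (1.77×10^-8)(6.61)/(2.680e-07) = 0.4366 Ω
R_total = R_1 + R_2 + R_3 = 1.57 Ω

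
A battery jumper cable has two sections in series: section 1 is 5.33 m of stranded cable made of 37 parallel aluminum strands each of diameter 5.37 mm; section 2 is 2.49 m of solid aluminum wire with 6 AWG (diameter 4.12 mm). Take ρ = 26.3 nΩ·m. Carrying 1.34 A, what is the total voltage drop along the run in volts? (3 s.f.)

0.00681 V

ρ = 26.3 nΩ·m = 2.63×10^-8 Ω·m
Section 1: A_strand = π(2.6850e-03)² = 2.265e-05 m²; R₁ = ρL/(N·A_s) = (2.63×10^-8)(5.33)/(37×2.265e-05) = 1.673×10^-4 Ω
Section 2: A = π(4.12/2 mm)² = π(2.0600e-03 m)² = 1.333e-05 m²
R₂ = (2.63×10^-8)(2.49)/(1.333e-05) = 0.004912 Ω
R = R₁ + R₂ = 0.005079 Ω
V = IR = 1.34 × 0.005079 = 0.00681 V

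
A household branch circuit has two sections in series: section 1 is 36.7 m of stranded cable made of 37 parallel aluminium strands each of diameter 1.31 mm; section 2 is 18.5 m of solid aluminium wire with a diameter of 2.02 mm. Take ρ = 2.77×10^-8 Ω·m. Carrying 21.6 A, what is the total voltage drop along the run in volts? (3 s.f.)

3.89 V

Section 1: A_strand = π(6.5500e-04)² = 1.348e-06 m²; R₁ = ρL/(N·A_s) = (2.77×10^-8)(36.7)/(37×1.348e-06) = 0.02039 Ω
Section 2: A = π(d/2)² = π(1.0100e-03 m)² = 3.205e-06 m²
R₂ = (2.77×10^-8)(18.5)/(3.205e-06) = 0.1599 Ω
R = R₁ + R₂ = 0.1803 Ω
V = IR = 21.6 × 0.1803 = 3.89 V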